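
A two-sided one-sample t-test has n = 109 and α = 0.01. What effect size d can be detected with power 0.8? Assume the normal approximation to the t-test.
d ≈ 0.33

Minimum detectable effect (one-sample t-test, normal approximation):
d = (z_{α/2} + z_β) / √n
d = (2.576 + 0.842) / √109
d = 3.417 / 10.440
d ≈ 0.33

By Cohen's convention (0.2 small / 0.5 medium / 0.8 large): small effect.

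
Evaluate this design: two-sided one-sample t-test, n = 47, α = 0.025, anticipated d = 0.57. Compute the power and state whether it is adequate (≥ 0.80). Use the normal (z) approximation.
Power ≈ 0.95; the study is adequately powered (power ≥ 0.80)

Power calculation (one-sample t-test, normal approximation):
z_β = d · √n - z_{α/2}
z_β = 0.57 · √47 - 2.241
z_β = 0.57 · 6.856 - 2.241
z_β = 1.666

Power = Φ(z_β) = Φ(1.666) ≈ 0.952

Effect size d = 0.57 is medium by Cohen's convention (0.2/0.5/0.8).

Threshold: power ≥ 0.80 is conventionally adequate.
Power ≈ 0.95 → the study is adequately powered (power ≥ 0.80).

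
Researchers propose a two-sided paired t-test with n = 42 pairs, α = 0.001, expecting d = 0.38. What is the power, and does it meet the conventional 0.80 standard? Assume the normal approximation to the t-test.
Power ≈ 0.20; the study is underpowered (power < 0.80)

Power calculation (paired t-test, normal approximation):
z_β = d · √n - z_{α/2}
z_β = 0.38 · √42 - 3.291
z_β = 0.38 · 6.481 - 3.291
z_β = -0.828

Power = Φ(z_β) = Φ(-0.828) ≈ 0.204

Effect size d = 0.38 is small by Cohen's convention (0.2/0.5/0.8).

Threshold: power ≥ 0.80 is conventionally adequate.
Power ≈ 0.20 → the study is underpowered (power < 0.80).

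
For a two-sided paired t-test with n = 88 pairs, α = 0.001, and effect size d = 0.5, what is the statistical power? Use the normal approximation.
Power ≈ 0.92

Power calculation (paired t-test, normal approximation):
z_β = d · √n - z_{α/2}
z_β = 0.5 · √88 - 3.291
z_β = 0.5 · 9.381 - 3.291
z_β = 1.400

Power = Φ(z_β) = Φ(1.400) ≈ 0.919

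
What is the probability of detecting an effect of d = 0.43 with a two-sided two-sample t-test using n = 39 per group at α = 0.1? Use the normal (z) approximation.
Power ≈ 0.60

Power calculation (two-sample t-test, normal approximation):
z_β = d · √(n/2) - z_{α/2}
z_β = 0.43 · √(39/2) - 1.645
z_β = 0.43 · 4.416 - 1.645
z_β = 0.254

Power = Φ(z_β) = Φ(0.254) ≈ 0.600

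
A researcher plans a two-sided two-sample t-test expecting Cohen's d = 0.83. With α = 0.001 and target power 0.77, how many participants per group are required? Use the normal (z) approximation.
n = 48 per group

Sample size formula (two-sample t-test, normal approximation):
n = 2 · ((z_{α/2} + z_β) / d)²

z_{α/2} = 3.291 (for α = 0.001, two-sided)
z_β = 0.739 (for power = 0.77)
d = 0.83

n = 2 · ((3.291 + 0.739) / 0.83)²
n = 2 · (4.855)²
n ≈ 47.14
Round up to the next whole number: n = 48 per group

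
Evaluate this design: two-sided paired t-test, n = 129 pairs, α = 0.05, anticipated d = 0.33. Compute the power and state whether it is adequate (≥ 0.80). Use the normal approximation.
Power ≈ 0.96; the study is adequately powered (power ≥ 0.80)

Power calculation (paired t-test, normal approximation):
z_β = d · √n - z_{α/2}
z_β = 0.33 · √129 - 1.960
z_β = 0.33 · 11.358 - 1.960
z_β = 1.788

Power = Φ(z_β) = Φ(1.788) ≈ 0.963

Effect size d = 0.33 is small by Cohen's convention (0.2/0.5/0.8).

Threshold: power ≥ 0.80 is conventionally adequate.
Power ≈ 0.96 → the study is adequately powered (power ≥ 0.80).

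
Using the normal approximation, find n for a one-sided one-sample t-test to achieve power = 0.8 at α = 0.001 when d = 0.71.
n = 31

Sample size formula (one-sample t-test, normal approximation):
n = ((z_α + z_β) / d)²

z_α = 3.090 (for α = 0.001, one-sided)
z_β = 0.842 (for power = 0.8)
d = 0.71

n = ((3.090 + 0.842) / 0.71)²
n = (5.538)²
n ≈ 30.67
Round up to the next whole number: n = 31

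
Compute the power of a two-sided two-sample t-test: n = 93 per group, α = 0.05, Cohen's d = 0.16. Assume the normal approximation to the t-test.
Power ≈ 0.19

Power calculation (two-sample t-test, normal approximation):
z_β = d · √(n/2) - z_{α/2}
z_β = 0.16 · √(93/2) - 1.960
z_β = 0.16 · 6.819 - 1.960
z_β = -0.869

Power = Φ(z_β) = Φ(-0.869) ≈ 0.192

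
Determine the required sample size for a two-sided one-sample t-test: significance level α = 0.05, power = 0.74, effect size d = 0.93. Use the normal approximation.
n = 8

Sample size formula (one-sample t-test, normal approximation):
n = ((z_{α/2} + z_β) / d)²

z_{α/2} = 1.960 (for α = 0.05, two-sided)
z_β = 0.643 (for power = 0.74)
d = 0.93

n = ((1.960 + 0.643) / 0.93)²
n = (2.799)²
n ≈ 7.83
Round up to the next whole number: n = 8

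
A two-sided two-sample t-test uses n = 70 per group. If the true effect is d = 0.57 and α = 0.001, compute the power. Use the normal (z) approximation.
Power ≈ 0.53

Power calculation (two-sample t-test, normal approximation):
z_β = d · √(n/2) - z_{α/2}
z_β = 0.57 · √(70/2) - 3.291
z_β = 0.57 · 5.916 - 3.291
z_β = 0.082

Power = Φ(z_β) = Φ(0.082) ≈ 0.533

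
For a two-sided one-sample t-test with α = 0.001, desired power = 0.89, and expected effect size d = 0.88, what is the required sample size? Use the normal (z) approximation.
n = 27

Sample size formula (one-sample t-test, normal approximation):
n = ((z_{α/2} + z_β) / d)²

z_{α/2} = 3.291 (for α = 0.001, two-sided)
z_β = 1.227 (for power = 0.89)
d = 0.88

n = ((3.291 + 1.227) / 0.88)²
n = (5.134)²
n ≈ 26.36
Round up to the next whole number: n = 27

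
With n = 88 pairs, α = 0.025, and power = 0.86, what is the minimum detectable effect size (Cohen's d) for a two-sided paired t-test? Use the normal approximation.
d ≈ 0.35

Minimum detectable effect (paired t-test, normal approximation):
d = (z_{α/2} + z_β) / √n
d = (2.241 + 1.080) / √88
d = 3.322 / 9.381
d ≈ 0.35

By Cohen's convention (0.2 small / 0.5 medium / 0.8 large): small effect.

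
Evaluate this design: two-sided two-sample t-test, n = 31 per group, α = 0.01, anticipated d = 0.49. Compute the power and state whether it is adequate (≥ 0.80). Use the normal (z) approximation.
Power ≈ 0.26; the study is underpowered (power < 0.80)

Power calculation (two-sample t-test, normal approximation):
z_β = d · √(n/2) - z_{α/2}
z_β = 0.49 · √(31/2) - 2.576
z_β = 0.49 · 3.937 - 2.576
z_β = -0.647

Power = Φ(z_β) = Φ(-0.647) ≈ 0.259

Effect size d = 0.49 is small by Cohen's convention (0.2/0.5/0.8).

Threshold: power ≥ 0.80 is conventionally adequate.
Power ≈ 0.26 → the study is underpowered (power < 0.80).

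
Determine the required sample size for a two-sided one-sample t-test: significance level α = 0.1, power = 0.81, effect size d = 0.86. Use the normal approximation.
n = 9

Sample size formula (one-sample t-test, normal approximation):
n = ((z_{α/2} + z_β) / d)²

z_{α/2} = 1.645 (for α = 0.1, two-sided)
z_β = 0.878 (for power = 0.81)
d = 0.86

n = ((1.645 + 0.878) / 0.86)²
n = (2.934)²
n ≈ 8.61
Round up to the next whole number: n = 9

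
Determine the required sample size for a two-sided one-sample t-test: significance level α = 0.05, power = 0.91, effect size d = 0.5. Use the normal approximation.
n = 44

Sample size formula (one-sample t-test, normal approximation):
n = ((z_{α/2} + z_β) / d)²

z_{α/2} = 1.960 (for α = 0.05, two-sided)
z_β = 1.341 (for power = 0.91)
d = 0.5

n = ((1.960 + 1.341) / 0.5)²
n = (6.602)²
n ≈ 43.59
Round up to the next whole number: n = 44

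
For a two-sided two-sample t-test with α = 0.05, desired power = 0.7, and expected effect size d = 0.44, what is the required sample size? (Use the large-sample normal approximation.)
n = 64 per group

Sample size formula (two-sample t-test, normal approximation):
n = 2 · ((z_{α/2} + z_β) / d)²

z_{α/2} = 1.960 (for α = 0.05, two-sided)
z_β = 0.524 (for power = 0.7)
d = 0.44

n = 2 · ((1.960 + 0.524) / 0.44)²
n = 2 · (5.645)²
n ≈ 63.73
Round up to the next whole number: n = 64 per group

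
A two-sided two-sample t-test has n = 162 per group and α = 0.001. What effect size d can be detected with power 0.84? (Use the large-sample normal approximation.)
d ≈ 0.48

Minimum detectable effect (two-sample t-test, normal approximation):
d = (z_{α/2} + z_β) / √(n/2)
d = (3.291 + 0.994) / √(162/2)
d = 4.285 / 9.000
d ≈ 0.48

By Cohen's convention (0.2 small / 0.5 medium / 0.8 large): small effect.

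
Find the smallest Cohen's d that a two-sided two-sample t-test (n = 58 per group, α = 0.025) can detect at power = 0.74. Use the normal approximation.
d ≈ 0.54

Minimum detectable effect (two-sample t-test, normal approximation):
d = (z_{α/2} + z_β) / √(n/2)
d = (2.241 + 0.643) / √(58/2)
d = 2.885 / 5.385
d ≈ 0.54

By Cohen's convention (0.2 small / 0.5 medium / 0.8 large): medium effect.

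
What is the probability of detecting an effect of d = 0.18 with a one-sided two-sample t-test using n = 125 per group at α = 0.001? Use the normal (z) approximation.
Power ≈ 0.05

Power calculation (two-sample t-test, normal approximation):
z_β = d · √(n/2) - z_α
z_β = 0.18 · √(125/2) - 3.090
z_β = 0.18 · 7.906 - 3.090
z_β = -1.667

Power = Φ(z_β) = Φ(-1.667) ≈ 0.048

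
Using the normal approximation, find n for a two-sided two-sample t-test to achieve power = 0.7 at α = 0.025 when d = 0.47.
n = 70 per group

Sample size formula (two-sample t-test, normal approximation):
n = 2 · ((z_{α/2} + z_β) / d)²

z_{α/2} = 2.241 (for α = 0.025, two-sided)
z_β = 0.524 (for power = 0.7)
d = 0.47

n = 2 · ((2.241 + 0.524) / 0.47)²
n = 2 · (5.883)²
n ≈ 69.22
Round up to the next whole number: n = 70 per group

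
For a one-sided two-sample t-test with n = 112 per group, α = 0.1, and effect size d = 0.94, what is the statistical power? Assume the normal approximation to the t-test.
Power ≈ 1.00

Power calculation (two-sample t-test, normal approximation):
z_β = d · √(n/2) - z_α
z_β = 0.94 · √(112/2) - 1.282
z_β = 0.94 · 7.483 - 1.282
z_β = 5.753

Power = Φ(z_β) = Φ(5.753) ≈ 1.000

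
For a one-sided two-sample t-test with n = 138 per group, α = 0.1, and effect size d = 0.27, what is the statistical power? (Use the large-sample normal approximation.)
Power ≈ 0.83

Power calculation (two-sample t-test, normal approximation):
z_β = d · √(n/2) - z_α
z_β = 0.27 · √(138/2) - 1.282
z_β = 0.27 · 8.307 - 1.282
z_β = 0.961

Power = Φ(z_β) = Φ(0.961) ≈ 0.832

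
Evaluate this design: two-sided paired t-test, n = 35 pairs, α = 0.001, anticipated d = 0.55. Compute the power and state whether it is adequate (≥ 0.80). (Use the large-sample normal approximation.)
Power ≈ 0.49; the study is underpowered (power < 0.80)

Power calculation (paired t-test, normal approximation):
z_β = d · √n - z_{α/2}
z_β = 0.55 · √35 - 3.291
z_β = 0.55 · 5.916 - 3.291
z_β = -0.037

Power = Φ(z_β) = Φ(-0.037) ≈ 0.485

Effect size d = 0.55 is medium by Cohen's convention (0.2/0.5/0.8).

Threshold: power ≥ 0.80 is conventionally adequate.
Power ≈ 0.49 → the study is underpowered (power < 0.80).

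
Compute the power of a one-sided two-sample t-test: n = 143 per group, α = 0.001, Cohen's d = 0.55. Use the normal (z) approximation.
Power ≈ 0.94

Power calculation (two-sample t-test, normal approximation):
z_β = d · √(n/2) - z_α
z_β = 0.55 · √(143/2) - 3.090
z_β = 0.55 · 8.456 - 3.090
z_β = 1.560

Power = Φ(z_β) = Φ(1.560) ≈ 0.941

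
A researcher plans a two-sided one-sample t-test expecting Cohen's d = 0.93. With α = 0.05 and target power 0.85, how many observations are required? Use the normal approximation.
n = 11

Sample size formula (one-sample t-test, normal approximation):
n = ((z_{α/2} + z_β) / d)²

z_{α/2} = 1.960 (for α = 0.05, two-sided)
z_β = 1.036 (for power = 0.85)
d = 0.93

n = ((1.960 + 1.036) / 0.93)²
n = (3.222)²
n ≈ 10.38
Round up to the next whole number: n = 11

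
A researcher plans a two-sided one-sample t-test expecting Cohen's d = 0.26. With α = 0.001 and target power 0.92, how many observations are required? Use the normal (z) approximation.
n = 327

Sample size formula (one-sample t-test, normal approximation):
n = ((z_{α/2} + z_β) / d)²

z_{α/2} = 3.291 (for α = 0.001, two-sided)
z_β = 1.405 (for power = 0.92)
d = 0.26

n = ((3.291 + 1.405) / 0.26)²
n = (18.062)²
n ≈ 326.24
Round up to the next whole number: n = 327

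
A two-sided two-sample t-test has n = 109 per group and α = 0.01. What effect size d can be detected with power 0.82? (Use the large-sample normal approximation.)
d ≈ 0.47

Minimum detectable effect (two-sample t-test, normal approximation):
d = (z_{α/2} + z_β) / √(n/2)
d = (2.576 + 0.915) / √(109/2)
d = 3.491 / 7.382
d ≈ 0.47

By Cohen's convention (0.2 small / 0.5 medium / 0.8 large): small effect.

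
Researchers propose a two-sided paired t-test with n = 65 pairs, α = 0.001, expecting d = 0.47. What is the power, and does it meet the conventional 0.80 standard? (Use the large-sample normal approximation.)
Power ≈ 0.69; the study is underpowered (power < 0.80)

Power calculation (paired t-test, normal approximation):
z_β = d · √n - z_{α/2}
z_β = 0.47 · √65 - 3.291
z_β = 0.47 · 8.062 - 3.291
z_β = 0.499

Power = Φ(z_β) = Φ(0.499) ≈ 0.691

Effect size d = 0.47 is small by Cohen's convention (0.2/0.5/0.8).

Threshold: power ≥ 0.80 is conventionally adequate.
Power ≈ 0.69 → the study is underpowered (power < 0.80).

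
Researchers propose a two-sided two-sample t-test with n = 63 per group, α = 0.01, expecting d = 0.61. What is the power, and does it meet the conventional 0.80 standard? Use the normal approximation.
Power ≈ 0.80; the study is adequately powered (power ≥ 0.80)

Power calculation (two-sample t-test, normal approximation):
z_β = d · √(n/2) - z_{α/2}
z_β = 0.61 · √(63/2) - 2.576
z_β = 0.61 · 5.612 - 2.576
z_β = 0.848

Power = Φ(z_β) = Φ(0.848) ≈ 0.802

Effect size d = 0.61 is medium by Cohen's convention (0.2/0.5/0.8).

Threshold: power ≥ 0.80 is conventionally adequate.
Power ≈ 0.80 → the study is adequately powered (power ≥ 0.80).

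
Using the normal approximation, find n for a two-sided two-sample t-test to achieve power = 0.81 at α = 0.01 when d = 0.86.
n = 33 per group

Sample size formula (two-sample t-test, normal approximation):
n = 2 · ((z_{α/2} + z_β) / d)²

z_{α/2} = 2.576 (for α = 0.01, two-sided)
z_β = 0.878 (for power = 0.81)
d = 0.86

n = 2 · ((2.576 + 0.878) / 0.86)²
n = 2 · (4.016)²
n ≈ 32.26
Round up to the next whole number: n = 33 per group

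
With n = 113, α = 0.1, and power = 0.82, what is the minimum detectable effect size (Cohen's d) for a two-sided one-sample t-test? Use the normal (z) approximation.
d ≈ 0.24

Minimum detectable effect (one-sample t-test, normal approximation):
d = (z_{α/2} + z_β) / √n
d = (1.645 + 0.915) / √113
d = 2.560 / 10.630
d ≈ 0.24

By Cohen's convention (0.2 small / 0.5 medium / 0.8 large): small effect.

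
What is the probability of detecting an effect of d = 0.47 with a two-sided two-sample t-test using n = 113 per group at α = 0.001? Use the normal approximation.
Power ≈ 0.60

Power calculation (two-sample t-test, normal approximation):
z_β = d · √(n/2) - z_{α/2}
z_β = 0.47 · √(113/2) - 3.291
z_β = 0.47 · 7.517 - 3.291
z_β = 0.242

Power = Φ(z_β) = Φ(0.242) ≈ 0.596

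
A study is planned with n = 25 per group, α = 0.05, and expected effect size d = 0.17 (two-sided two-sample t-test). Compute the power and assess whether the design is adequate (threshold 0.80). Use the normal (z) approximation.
Power ≈ 0.09; the study is underpowered (power < 0.80)

Power calculation (two-sample t-test, normal approximation):
z_β = d · √(n/2) - z_{α/2}
z_β = 0.17 · √(25/2) - 1.960
z_β = 0.17 · 3.536 - 1.960
z_β = -1.359

Power = Φ(z_β) = Φ(-1.359) ≈ 0.087

Effect size d = 0.17 is very small by Cohen's convention (0.2/0.5/0.8).

Threshold: power ≥ 0.80 is conventionally adequate.
Power ≈ 0.09 → the study is underpowered (power < 0.80).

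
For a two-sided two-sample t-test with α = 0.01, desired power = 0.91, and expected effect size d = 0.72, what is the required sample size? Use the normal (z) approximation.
n = 60 per group

Sample size formula (two-sample t-test, normal approximation):
n = 2 · ((z_{α/2} + z_β) / d)²

z_{α/2} = 2.576 (for α = 0.01, two-sided)
z_β = 1.341 (for power = 0.91)
d = 0.72

n = 2 · ((2.576 + 1.341) / 0.72)²
n = 2 · (5.440)²
n ≈ 59.19
Round up to the next whole number: n = 60 per group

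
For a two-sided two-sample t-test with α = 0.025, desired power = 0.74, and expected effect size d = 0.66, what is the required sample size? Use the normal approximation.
n = 39 per group

Sample size formula (two-sample t-test, normal approximation):
n = 2 · ((z_{α/2} + z_β) / d)²

z_{α/2} = 2.241 (for α = 0.025, two-sided)
z_β = 0.643 (for power = 0.74)
d = 0.66

n = 2 · ((2.241 + 0.643) / 0.66)²
n = 2 · (4.370)²
n ≈ 38.19
Round up to the next whole number: n = 39 per group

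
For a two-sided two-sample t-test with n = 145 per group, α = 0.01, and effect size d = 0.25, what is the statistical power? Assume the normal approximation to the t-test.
Power ≈ 0.33

Power calculation (two-sample t-test, normal approximation):
z_β = d · √(n/2) - z_{α/2}
z_β = 0.25 · √(145/2) - 2.576
z_β = 0.25 · 8.515 - 2.576
z_β = -0.447

Power = Φ(z_β) = Φ(-0.447) ≈ 0.327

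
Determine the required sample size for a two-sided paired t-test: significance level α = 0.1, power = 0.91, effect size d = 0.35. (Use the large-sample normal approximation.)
n = 73 pairs

Sample size formula (paired t-test, normal approximation):
n = ((z_{α/2} + z_β) / d)²

z_{α/2} = 1.645 (for α = 0.1, two-sided)
z_β = 1.341 (for power = 0.91)
d = 0.35

n = ((1.645 + 1.341) / 0.35)²
n = (8.531)²
n ≈ 72.78
Round up to the next whole number: n = 73 pairs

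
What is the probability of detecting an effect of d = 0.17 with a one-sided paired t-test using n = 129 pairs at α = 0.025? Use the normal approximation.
Power ≈ 0.49

Power calculation (paired t-test, normal approximation):
z_β = d · √n - z_α
z_β = 0.17 · √129 - 1.960
z_β = 0.17 · 11.358 - 1.960
z_β = -0.029

Power = Φ(z_β) = Φ(-0.029) ≈ 0.488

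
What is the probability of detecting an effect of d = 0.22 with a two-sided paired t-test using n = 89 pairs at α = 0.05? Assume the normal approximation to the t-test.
Power ≈ 0.55

Power calculation (paired t-test, normal approximation):
z_β = d · √n - z_{α/2}
z_β = 0.22 · √89 - 1.960
z_β = 0.22 · 9.434 - 1.960
z_β = 0.116

Power = Φ(z_β) = Φ(0.116) ≈ 0.546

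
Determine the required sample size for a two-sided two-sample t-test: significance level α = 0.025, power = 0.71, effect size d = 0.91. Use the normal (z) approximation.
n = 19 per group

Sample size formula (two-sample t-test, normal approximation):
n = 2 · ((z_{α/2} + z_β) / d)²

z_{α/2} = 2.241 (for α = 0.025, two-sided)
z_β = 0.553 (for power = 0.71)
d = 0.91

n = 2 · ((2.241 + 0.553) / 0.91)²
n = 2 · (3.070)²
n ≈ 18.85
Round up to the next whole number: n = 19 per group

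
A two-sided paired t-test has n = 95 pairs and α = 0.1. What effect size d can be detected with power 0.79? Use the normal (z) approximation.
d ≈ 0.25

Minimum detectable effect (paired t-test, normal approximation):
d = (z_{α/2} + z_β) / √n
d = (1.645 + 0.806) / √95
d = 2.451 / 9.747
d ≈ 0.25

By Cohen's convention (0.2 small / 0.5 medium / 0.8 large): small effect.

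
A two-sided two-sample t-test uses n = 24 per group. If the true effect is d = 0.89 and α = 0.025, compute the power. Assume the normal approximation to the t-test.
Power ≈ 0.80

Power calculation (two-sample t-test, normal approximation):
z_β = d · √(n/2) - z_{α/2}
z_β = 0.89 · √(24/2) - 2.241
z_β = 0.89 · 3.464 - 2.241
z_β = 0.842

Power = Φ(z_β) = Φ(0.842) ≈ 0.800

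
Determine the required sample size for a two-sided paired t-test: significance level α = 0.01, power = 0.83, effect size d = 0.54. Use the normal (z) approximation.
n = 43 pairs

Sample size formula (paired t-test, normal approximation):
n = ((z_{α/2} + z_β) / d)²

z_{α/2} = 2.576 (for α = 0.01, two-sided)
z_β = 0.954 (for power = 0.83)
d = 0.54

n = ((2.576 + 0.954) / 0.54)²
n = (6.537)²
n ≈ 42.73
Round up to the next whole number: n = 43 pairs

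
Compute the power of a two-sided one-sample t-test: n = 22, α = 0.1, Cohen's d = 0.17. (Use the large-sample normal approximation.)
Power ≈ 0.20

Power calculation (one-sample t-test, normal approximation):
z_β = d · √n - z_{α/2}
z_β = 0.17 · √22 - 1.645
z_β = 0.17 · 4.690 - 1.645
z_β = -0.847

Power = Φ(z_β) = Φ(-0.847) ≈ 0.198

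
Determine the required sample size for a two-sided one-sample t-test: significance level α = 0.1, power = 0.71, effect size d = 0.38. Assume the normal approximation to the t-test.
n = 34

Sample size formula (one-sample t-test, normal approximation):
n = ((z_{α/2} + z_β) / d)²

z_{α/2} = 1.645 (for α = 0.1, two-sided)
z_β = 0.553 (for power = 0.71)
d = 0.38

n = ((1.645 + 0.553) / 0.38)²
n = (5.784)²
n ≈ 33.45
Round up to the next whole number: n = 34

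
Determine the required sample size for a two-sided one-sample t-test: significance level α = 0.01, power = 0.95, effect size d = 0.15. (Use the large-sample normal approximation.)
n = 792

Sample size formula (one-sample t-test, normal approximation):
n = ((z_{α/2} + z_β) / d)²

z_{α/2} = 2.576 (for α = 0.01, two-sided)
z_β = 1.645 (for power = 0.95)
d = 0.15

n = ((2.576 + 1.645) / 0.15)²
n = (28.140)²
n ≈ 791.86
Round up to the next whole number: n = 792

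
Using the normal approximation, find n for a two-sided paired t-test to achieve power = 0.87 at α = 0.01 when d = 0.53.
n = 49 pairs

Sample size formula (paired t-test, normal approximation):
n = ((z_{α/2} + z_β) / d)²

z_{α/2} = 2.576 (for α = 0.01, two-sided)
z_β = 1.126 (for power = 0.87)
d = 0.53

n = ((2.576 + 1.126) / 0.53)²
n = (6.985)²
n ≈ 48.79
Round up to the next whole number: n = 49 pairs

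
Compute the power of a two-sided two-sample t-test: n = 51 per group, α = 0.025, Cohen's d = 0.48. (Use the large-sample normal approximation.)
Power ≈ 0.57

Power calculation (two-sample t-test, normal approximation):
z_β = d · √(n/2) - z_{α/2}
z_β = 0.48 · √(51/2) - 2.241
z_β = 0.48 · 5.050 - 2.241
z_β = 0.182

Power = Φ(z_β) = Φ(0.182) ≈ 0.572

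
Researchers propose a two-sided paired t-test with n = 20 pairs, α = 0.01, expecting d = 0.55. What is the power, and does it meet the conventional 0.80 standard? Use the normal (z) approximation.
Power ≈ 0.45; the study is underpowered (power < 0.80)

Power calculation (paired t-test, normal approximation):
z_β = d · √n - z_{α/2}
z_β = 0.55 · √20 - 2.576
z_β = 0.55 · 4.472 - 2.576
z_β = -0.116

Power = Φ(z_β) = Φ(-0.116) ≈ 0.454

Effect size d = 0.55 is medium by Cohen's convention (0.2/0.5/0.8).

Threshold: power ≥ 0.80 is conventionally adequate.
Power ≈ 0.45 → the study is underpowered (power < 0.80).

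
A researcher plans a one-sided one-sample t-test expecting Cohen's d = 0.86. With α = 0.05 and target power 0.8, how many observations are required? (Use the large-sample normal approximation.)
n = 9

Sample size formula (one-sample t-test, normal approximation):
n = ((z_α + z_β) / d)²

z_α = 1.645 (for α = 0.05, one-sided)
z_β = 0.842 (for power = 0.8)
d = 0.86

n = ((1.645 + 0.842) / 0.86)²
n = (2.892)²
n ≈ 8.36
Round up to the next whole number: n = 9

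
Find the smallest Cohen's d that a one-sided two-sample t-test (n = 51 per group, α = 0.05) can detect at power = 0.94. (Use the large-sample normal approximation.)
d ≈ 0.63

Minimum detectable effect (two-sample t-test, normal approximation):
d = (z_α + z_β) / √(n/2)
d = (1.645 + 1.555) / √(51/2)
d = 3.200 / 5.050
d ≈ 0.63

By Cohen's convention (0.2 small / 0.5 medium / 0.8 large): medium effect.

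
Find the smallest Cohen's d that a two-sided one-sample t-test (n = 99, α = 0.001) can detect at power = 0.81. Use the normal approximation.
d ≈ 0.42

Minimum detectable effect (one-sample t-test, normal approximation):
d = (z_{α/2} + z_β) / √n
d = (3.291 + 0.878) / √99
d = 4.168 / 9.950
d ≈ 0.42

By Cohen's convention (0.2 small / 0.5 medium / 0.8 large): small effect.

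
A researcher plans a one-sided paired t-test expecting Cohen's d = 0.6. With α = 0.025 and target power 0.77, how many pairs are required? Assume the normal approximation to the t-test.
n = 21 pairs

Sample size formula (paired t-test, normal approximation):
n = ((z_α + z_β) / d)²

z_α = 1.960 (for α = 0.025, one-sided)
z_β = 0.739 (for power = 0.77)
d = 0.6

n = ((1.960 + 0.739) / 0.6)²
n = (4.498)²
n ≈ 20.23
Round up to the next whole number: n = 21 pairs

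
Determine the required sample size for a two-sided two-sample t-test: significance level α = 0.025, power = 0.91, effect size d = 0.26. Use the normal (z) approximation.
n = 380 per group

Sample size formula (two-sample t-test, normal approximation):
n = 2 · ((z_{α/2} + z_β) / d)²

z_{α/2} = 2.241 (for α = 0.025, two-sided)
z_β = 1.341 (for power = 0.91)
d = 0.26

n = 2 · ((2.241 + 1.341) / 0.26)²
n = 2 · (13.777)²
n ≈ 379.61
Round up to the next whole number: n = 380 per group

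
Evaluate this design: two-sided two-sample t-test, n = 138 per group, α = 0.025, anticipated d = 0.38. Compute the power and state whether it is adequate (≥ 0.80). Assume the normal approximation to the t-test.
Power ≈ 0.82; the study is adequately powered (power ≥ 0.80)

Power calculation (two-sample t-test, normal approximation):
z_β = d · √(n/2) - z_{α/2}
z_β = 0.38 · √(138/2) - 2.241
z_β = 0.38 · 8.307 - 2.241
z_β = 0.915

Power = Φ(z_β) = Φ(0.915) ≈ 0.820

Effect size d = 0.38 is small by Cohen's convention (0.2/0.5/0.8).

Threshold: power ≥ 0.80 is conventionally adequate.
Power ≈ 0.82 → the study is adequately powered (power ≥ 0.80).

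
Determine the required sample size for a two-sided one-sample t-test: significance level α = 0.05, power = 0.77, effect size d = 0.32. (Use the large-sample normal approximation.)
n = 72

Sample size formula (one-sample t-test, normal approximation):
n = ((z_{α/2} + z_β) / d)²

z_{α/2} = 1.960 (for α = 0.05, two-sided)
z_β = 0.739 (for power = 0.77)
d = 0.32

n = ((1.960 + 0.739) / 0.32)²
n = (8.434)²
n ≈ 71.13
Round up to the next whole number: n = 72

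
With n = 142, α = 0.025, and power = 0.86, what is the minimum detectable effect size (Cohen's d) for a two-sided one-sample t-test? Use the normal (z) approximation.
d ≈ 0.28

Minimum detectable effect (one-sample t-test, normal approximation):
d = (z_{α/2} + z_β) / √n
d = (2.241 + 1.080) / √142
d = 3.322 / 11.916
d ≈ 0.28

By Cohen's convention (0.2 small / 0.5 medium / 0.8 large): small effect.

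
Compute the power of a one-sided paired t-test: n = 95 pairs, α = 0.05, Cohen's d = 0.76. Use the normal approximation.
Power ≈ 1.00

Power calculation (paired t-test, normal approximation):
z_β = d · √n - z_α
z_β = 0.76 · √95 - 1.645
z_β = 0.76 · 9.747 - 1.645
z_β = 5.763

Power = Φ(z_β) = Φ(5.763) ≈ 1.000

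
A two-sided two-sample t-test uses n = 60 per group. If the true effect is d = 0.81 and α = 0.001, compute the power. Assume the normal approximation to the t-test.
Power ≈ 0.87

Power calculation (two-sample t-test, normal approximation):
z_β = d · √(n/2) - z_{α/2}
z_β = 0.81 · √(60/2) - 3.291
z_β = 0.81 · 5.477 - 3.291
z_β = 1.146

Power = Φ(z_β) = Φ(1.146) ≈ 0.874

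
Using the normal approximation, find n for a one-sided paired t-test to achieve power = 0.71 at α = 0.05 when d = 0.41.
n = 29 pairs

Sample size formula (paired t-test, normal approximation):
n = ((z_α + z_β) / d)²

z_α = 1.645 (for α = 0.05, one-sided)
z_β = 0.553 (for power = 0.71)
d = 0.41

n = ((1.645 + 0.553) / 0.41)²
n = (5.361)²
n ≈ 28.74
Round up to the next whole number: n = 29 pairs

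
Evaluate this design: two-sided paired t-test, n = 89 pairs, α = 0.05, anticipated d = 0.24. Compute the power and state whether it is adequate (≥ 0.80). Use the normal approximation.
Power ≈ 0.62; the study is underpowered (power < 0.80)

Power calculation (paired t-test, normal approximation):
z_β = d · √n - z_{α/2}
z_β = 0.24 · √89 - 1.960
z_β = 0.24 · 9.434 - 1.960
z_β = 0.304

Power = Φ(z_β) = Φ(0.304) ≈ 0.620

Effect size d = 0.24 is small by Cohen's convention (0.2/0.5/0.8).

Threshold: power ≥ 0.80 is conventionally adequate.
Power ≈ 0.62 → the study is underpowered (power < 0.80).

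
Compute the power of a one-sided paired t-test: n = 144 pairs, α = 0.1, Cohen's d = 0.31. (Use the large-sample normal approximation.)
Power ≈ 0.99

Power calculation (paired t-test, normal approximation):
z_β = d · √n - z_α
z_β = 0.31 · √144 - 1.282
z_β = 0.31 · 12.000 - 1.282
z_β = 2.438

Power = Φ(z_β) = Φ(2.438) ≈ 0.993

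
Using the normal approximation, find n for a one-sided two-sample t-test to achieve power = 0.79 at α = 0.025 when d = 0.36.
n = 119 per group

Sample size formula (two-sample t-test, normal approximation):
n = 2 · ((z_α + z_β) / d)²

z_α = 1.960 (for α = 0.025, one-sided)
z_β = 0.806 (for power = 0.79)
d = 0.36

n = 2 · ((1.960 + 0.806) / 0.36)²
n = 2 · (7.683)²
n ≈ 118.06
Round up to the next whole number: n = 119 per group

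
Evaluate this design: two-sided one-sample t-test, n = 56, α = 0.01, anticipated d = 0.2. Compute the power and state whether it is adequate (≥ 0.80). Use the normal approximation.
Power ≈ 0.14; the study is underpowered (power < 0.80)

Power calculation (one-sample t-test, normal approximation):
z_β = d · √n - z_{α/2}
z_β = 0.2 · √56 - 2.576
z_β = 0.2 · 7.483 - 2.576
z_β = -1.079

Power = Φ(z_β) = Φ(-1.079) ≈ 0.140

Effect size d = 0.2 is small by Cohen's convention (0.2/0.5/0.8).

Threshold: power ≥ 0.80 is conventionally adequate.
Power ≈ 0.14 → the study is underpowered (power < 0.80).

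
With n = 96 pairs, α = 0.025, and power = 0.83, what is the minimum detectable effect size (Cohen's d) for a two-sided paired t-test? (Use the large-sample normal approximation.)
d ≈ 0.33

Minimum detectable effect (paired t-test, normal approximation):
d = (z_{α/2} + z_β) / √n
d = (2.241 + 0.954) / √96
d = 3.196 / 9.798
d ≈ 0.33

By Cohen's convention (0.2 small / 0.5 medium / 0.8 large): small effect.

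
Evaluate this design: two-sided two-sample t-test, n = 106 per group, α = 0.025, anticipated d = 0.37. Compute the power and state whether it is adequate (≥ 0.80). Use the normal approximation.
Power ≈ 0.67; the study is underpowered (power < 0.80)

Power calculation (two-sample t-test, normal approximation):
z_β = d · √(n/2) - z_{α/2}
z_β = 0.37 · √(106/2) - 2.241
z_β = 0.37 · 7.280 - 2.241
z_β = 0.452

Power = Φ(z_β) = Φ(0.452) ≈ 0.674

Effect size d = 0.37 is small by Cohen's convention (0.2/0.5/0.8).

Threshold: power ≥ 0.80 is conventionally adequate.
Power ≈ 0.67 → the study is underpowered (power < 0.80).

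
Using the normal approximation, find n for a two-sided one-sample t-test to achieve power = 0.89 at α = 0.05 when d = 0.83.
n = 15

Sample size formula (one-sample t-test, normal approximation):
n = ((z_{α/2} + z_β) / d)²

z_{α/2} = 1.960 (for α = 0.05, two-sided)
z_β = 1.227 (for power = 0.89)
d = 0.83

n = ((1.960 + 1.227) / 0.83)²
n = (3.840)²
n ≈ 14.75
Round up to the next whole number: n = 15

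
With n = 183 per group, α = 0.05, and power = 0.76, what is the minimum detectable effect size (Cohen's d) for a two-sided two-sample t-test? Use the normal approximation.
d ≈ 0.28

Minimum detectable effect (two-sample t-test, normal approximation):
d = (z_{α/2} + z_β) / √(n/2)
d = (1.960 + 0.706) / √(183/2)
d = 2.666 / 9.566
d ≈ 0.28

By Cohen's convention (0.2 small / 0.5 medium / 0.8 large): small effect.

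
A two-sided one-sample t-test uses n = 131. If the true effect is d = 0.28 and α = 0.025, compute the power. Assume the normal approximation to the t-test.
Power ≈ 0.83

Power calculation (one-sample t-test, normal approximation):
z_β = d · √n - z_{α/2}
z_β = 0.28 · √131 - 2.241
z_β = 0.28 · 11.446 - 2.241
z_β = 0.963

Power = Φ(z_β) = Φ(0.963) ≈ 0.832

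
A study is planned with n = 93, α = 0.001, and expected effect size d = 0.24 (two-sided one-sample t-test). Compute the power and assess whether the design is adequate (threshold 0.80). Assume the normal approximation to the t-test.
Power ≈ 0.16; the study is underpowered (power < 0.80)

Power calculation (one-sample t-test, normal approximation):
z_β = d · √n - z_{α/2}
z_β = 0.24 · √93 - 3.291
z_β = 0.24 · 9.644 - 3.291
z_β = -0.976

Power = Φ(z_β) = Φ(-0.976) ≈ 0.165

Effect size d = 0.24 is small by Cohen's convention (0.2/0.5/0.8).

Threshold: power ≥ 0.80 is conventionally adequate.
Power ≈ 0.16 → the study is underpowered (power < 0.80).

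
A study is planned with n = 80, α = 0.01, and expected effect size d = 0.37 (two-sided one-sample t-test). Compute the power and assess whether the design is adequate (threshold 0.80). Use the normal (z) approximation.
Power ≈ 0.77; the study is underpowered (power < 0.80)

Power calculation (one-sample t-test, normal approximation):
z_β = d · √n - z_{α/2}
z_β = 0.37 · √80 - 2.576
z_β = 0.37 · 8.944 - 2.576
z_β = 0.734

Power = Φ(z_β) = Φ(0.734) ≈ 0.768

Effect size d = 0.37 is small by Cohen's convention (0.2/0.5/0.8).

Threshold: power ≥ 0.80 is conventionally adequate.
Power ≈ 0.77 → the study is underpowered (power < 0.80).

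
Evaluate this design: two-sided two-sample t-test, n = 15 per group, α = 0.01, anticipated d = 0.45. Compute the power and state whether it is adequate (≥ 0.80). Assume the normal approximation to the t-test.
Power ≈ 0.09; the study is underpowered (power < 0.80)

Power calculation (two-sample t-test, normal approximation):
z_β = d · √(n/2) - z_{α/2}
z_β = 0.45 · √(15/2) - 2.576
z_β = 0.45 · 2.739 - 2.576
z_β = -1.343

Power = Φ(z_β) = Φ(-1.343) ≈ 0.090

Effect size d = 0.45 is small by Cohen's convention (0.2/0.5/0.8).

Threshold: power ≥ 0.80 is conventionally adequate.
Power ≈ 0.09 → the study is underpowered (power < 0.80).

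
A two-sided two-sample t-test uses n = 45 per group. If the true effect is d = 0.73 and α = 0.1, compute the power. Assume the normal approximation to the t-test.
Power ≈ 0.97

Power calculation (two-sample t-test, normal approximation):
z_β = d · √(n/2) - z_{α/2}
z_β = 0.73 · √(45/2) - 1.645
z_β = 0.73 · 4.743 - 1.645
z_β = 1.818

Power = Φ(z_β) = Φ(1.818) ≈ 0.965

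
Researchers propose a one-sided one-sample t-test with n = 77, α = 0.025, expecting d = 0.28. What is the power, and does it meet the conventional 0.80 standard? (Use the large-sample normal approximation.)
Power ≈ 0.69; the study is underpowered (power < 0.80)

Power calculation (one-sample t-test, normal approximation):
z_β = d · √n - z_α
z_β = 0.28 · √77 - 1.960
z_β = 0.28 · 8.775 - 1.960
z_β = 0.497

Power = Φ(z_β) = Φ(0.497) ≈ 0.690

Effect size d = 0.28 is small by Cohen's convention (0.2/0.5/0.8).

Threshold: power ≥ 0.80 is conventionally adequate.
Power ≈ 0.69 → the study is underpowered (power < 0.80).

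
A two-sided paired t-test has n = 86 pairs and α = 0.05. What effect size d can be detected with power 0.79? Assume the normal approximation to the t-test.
d ≈ 0.30

Minimum detectable effect (paired t-test, normal approximation):
d = (z_{α/2} + z_β) / √n
d = (1.960 + 0.806) / √86
d = 2.766 / 9.274
d ≈ 0.30

By Cohen's convention (0.2 small / 0.5 medium / 0.8 large): small effect.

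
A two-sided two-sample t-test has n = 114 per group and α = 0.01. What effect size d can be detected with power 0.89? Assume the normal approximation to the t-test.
d ≈ 0.50

Minimum detectable effect (two-sample t-test, normal approximation):
d = (z_{α/2} + z_β) / √(n/2)
d = (2.576 + 1.227) / √(114/2)
d = 3.802 / 7.550
d ≈ 0.50

By Cohen's convention (0.2 small / 0.5 medium / 0.8 large): medium effect.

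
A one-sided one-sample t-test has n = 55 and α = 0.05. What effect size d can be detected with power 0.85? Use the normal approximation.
d ≈ 0.36

Minimum detectable effect (one-sample t-test, normal approximation):
d = (z_α + z_β) / √n
d = (1.645 + 1.036) / √55
d = 2.681 / 7.416
d ≈ 0.36

By Cohen's convention (0.2 small / 0.5 medium / 0.8 large): small effect.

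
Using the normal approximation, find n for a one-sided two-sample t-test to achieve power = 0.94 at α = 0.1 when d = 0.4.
n = 101 per group

Sample size formula (two-sample t-test, normal approximation):
n = 2 · ((z_α + z_β) / d)²

z_α = 1.282 (for α = 0.1, one-sided)
z_β = 1.555 (for power = 0.94)
d = 0.4

n = 2 · ((1.282 + 1.555) / 0.4)²
n = 2 · (7.093)²
n ≈ 100.62
Round up to the next whole number: n = 101 per group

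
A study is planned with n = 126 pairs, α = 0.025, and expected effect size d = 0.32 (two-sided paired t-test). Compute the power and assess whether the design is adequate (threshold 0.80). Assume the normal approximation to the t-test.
Power ≈ 0.91; the study is adequately powered (power ≥ 0.80)

Power calculation (paired t-test, normal approximation):
z_β = d · √n - z_{α/2}
z_β = 0.32 · √126 - 2.241
z_β = 0.32 · 11.225 - 2.241
z_β = 1.351

Power = Φ(z_β) = Φ(1.351) ≈ 0.912

Effect size d = 0.32 is small by Cohen's convention (0.2/0.5/0.8).

Threshold: power ≥ 0.80 is conventionally adequate.
Power ≈ 0.91 → the study is adequately powered (power ≥ 0.80).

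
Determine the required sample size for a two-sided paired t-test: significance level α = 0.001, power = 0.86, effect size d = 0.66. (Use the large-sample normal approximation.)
n = 44 pairs

Sample size formula (paired t-test, normal approximation):
n = ((z_{α/2} + z_β) / d)²

z_{α/2} = 3.291 (for α = 0.001, two-sided)
z_β = 1.080 (for power = 0.86)
d = 0.66

n = ((3.291 + 1.080) / 0.66)²
n = (6.623)²
n ≈ 43.86
Round up to the next whole number: n = 44 pairs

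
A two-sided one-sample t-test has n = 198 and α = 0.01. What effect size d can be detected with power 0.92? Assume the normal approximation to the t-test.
d ≈ 0.28

Minimum detectable effect (one-sample t-test, normal approximation):
d = (z_{α/2} + z_β) / √n
d = (2.576 + 1.405) / √198
d = 3.981 / 14.071
d ≈ 0.28

By Cohen's convention (0.2 small / 0.5 medium / 0.8 large): small effect.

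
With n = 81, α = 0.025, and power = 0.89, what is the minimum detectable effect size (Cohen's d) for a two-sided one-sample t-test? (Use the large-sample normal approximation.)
d ≈ 0.39

Minimum detectable effect (one-sample t-test, normal approximation):
d = (z_{α/2} + z_β) / √n
d = (2.241 + 1.227) / √81
d = 3.468 / 9.000
d ≈ 0.39

By Cohen's convention (0.2 small / 0.5 medium / 0.8 large): small effect.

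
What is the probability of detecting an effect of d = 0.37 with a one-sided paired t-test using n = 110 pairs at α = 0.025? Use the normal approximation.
Power ≈ 0.97

Power calculation (paired t-test, normal approximation):
z_β = d · √n - z_α
z_β = 0.37 · √110 - 1.960
z_β = 0.37 · 10.488 - 1.960
z_β = 1.921

Power = Φ(z_β) = Φ(1.921) ≈ 0.973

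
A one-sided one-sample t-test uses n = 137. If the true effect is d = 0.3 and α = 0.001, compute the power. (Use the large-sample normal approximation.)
Power ≈ 0.66

Power calculation (one-sample t-test, normal approximation):
z_β = d · √n - z_α
z_β = 0.3 · √137 - 3.090
z_β = 0.3 · 11.705 - 3.090
z_β = 0.421

Power = Φ(z_β) = Φ(0.421) ≈ 0.663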